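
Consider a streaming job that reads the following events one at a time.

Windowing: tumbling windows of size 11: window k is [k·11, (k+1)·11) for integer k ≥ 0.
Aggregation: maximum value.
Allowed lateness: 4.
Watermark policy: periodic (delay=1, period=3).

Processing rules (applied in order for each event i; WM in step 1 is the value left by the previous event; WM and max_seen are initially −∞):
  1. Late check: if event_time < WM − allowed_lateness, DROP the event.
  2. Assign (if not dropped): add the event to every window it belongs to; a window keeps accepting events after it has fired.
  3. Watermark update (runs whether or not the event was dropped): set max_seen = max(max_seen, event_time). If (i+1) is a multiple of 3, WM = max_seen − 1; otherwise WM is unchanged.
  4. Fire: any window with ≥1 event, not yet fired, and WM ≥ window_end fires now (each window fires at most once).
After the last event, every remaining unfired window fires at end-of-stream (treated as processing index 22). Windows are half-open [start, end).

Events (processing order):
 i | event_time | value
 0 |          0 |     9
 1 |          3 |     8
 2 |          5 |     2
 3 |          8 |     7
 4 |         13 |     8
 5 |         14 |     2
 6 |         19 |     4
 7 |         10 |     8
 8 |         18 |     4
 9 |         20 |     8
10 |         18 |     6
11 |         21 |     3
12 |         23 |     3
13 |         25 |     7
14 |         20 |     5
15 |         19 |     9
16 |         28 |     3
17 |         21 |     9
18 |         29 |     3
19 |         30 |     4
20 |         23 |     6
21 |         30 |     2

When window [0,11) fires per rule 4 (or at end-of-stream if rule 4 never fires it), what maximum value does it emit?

i=0 t=0 v=9: → [0,11); WM=−∞
i=1 t=3 v=8: → [0,11); WM=−∞
i=2 t=5 v=2: → [0,11); WM=4
i=3 t=8 v=7: → [0,11); WM=4
i=4 t=13 v=8: → [11,22); WM=4
i=5 t=14 v=2: → [11,22); WM=13; [0,11) fires=9
i=6 t=19 v=4: → [11,22); WM=13
i=7 t=10 v=8: → [0,11); WM=13
i=8 t=18 v=4: → [11,22); WM=18
i=9 t=20 v=8: → [11,22); WM=18
i=10 t=18 v=6: → [11,22); WM=18
i=11 t=21 v=3: → [11,22); WM=20
i=12 t=23 v=3: → [22,33); WM=20
i=13 t=25 v=7: → [22,33); WM=20
i=14 t=20 v=5: → [11,22); WM=24; [11,22) fires=8
i=15 t=19 v=9: DROP (t<24-4); WM=24
i=16 t=28 v=3: → [22,33); WM=24
i=17 t=21 v=9: → [11,22); WM=27
i=18 t=29 v=3: → [22,33); WM=27
i=19 t=30 v=4: → [22,33); WM=27
i=20 t=23 v=6: → [22,33); WM=29
i=21 t=30 v=2: → [22,33); WM=29

9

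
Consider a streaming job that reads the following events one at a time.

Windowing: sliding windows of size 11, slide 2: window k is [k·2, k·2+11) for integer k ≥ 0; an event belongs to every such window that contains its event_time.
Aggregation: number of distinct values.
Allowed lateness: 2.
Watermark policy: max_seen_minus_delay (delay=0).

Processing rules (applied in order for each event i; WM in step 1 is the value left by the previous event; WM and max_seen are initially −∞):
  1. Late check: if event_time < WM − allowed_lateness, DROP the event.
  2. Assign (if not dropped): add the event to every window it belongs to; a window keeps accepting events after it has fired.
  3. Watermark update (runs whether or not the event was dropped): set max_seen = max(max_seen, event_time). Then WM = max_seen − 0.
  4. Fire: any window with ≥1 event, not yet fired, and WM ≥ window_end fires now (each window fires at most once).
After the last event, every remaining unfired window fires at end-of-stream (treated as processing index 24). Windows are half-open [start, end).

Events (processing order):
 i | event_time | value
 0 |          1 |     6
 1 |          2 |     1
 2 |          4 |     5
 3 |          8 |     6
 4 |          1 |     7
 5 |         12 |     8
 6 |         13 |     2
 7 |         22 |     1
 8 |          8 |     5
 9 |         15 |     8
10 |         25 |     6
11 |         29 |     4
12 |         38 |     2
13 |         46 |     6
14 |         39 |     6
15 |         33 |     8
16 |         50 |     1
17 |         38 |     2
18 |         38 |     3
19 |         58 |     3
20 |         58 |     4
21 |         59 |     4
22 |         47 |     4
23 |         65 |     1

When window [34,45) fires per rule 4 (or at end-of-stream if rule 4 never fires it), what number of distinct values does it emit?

1

i=0 t=1 v=6: → [0,11); WM=1
i=1 t=2 v=1: → [2,13),[0,11); WM=2
i=2 t=4 v=5: → [4,15),[2,13),[0,11); WM=4
i=3 t=8 v=6: → [8,19),[6,17),[4,15),[2,13),[0,11); WM=8
i=4 t=1 v=7: DROP (t<8-2); WM=8
i=5 t=12 v=8: → [12,23),[10,21),[8,19),[6,17),[4,15),[2,13); WM=12; [0,11) fires=3
i=6 t=13 v=2: → [12,23),[10,21),[8,19),[6,17),[4,15); WM=13; [2,13) fires=4
i=7 t=22 v=1: → [22,33),[20,31),[18,29),[16,27),[14,25),[12,23); WM=22; [4,15) fires=4 [6,17) fires=3 [8,19) fires=3 [10,21) fires=2
i=8 t=8 v=5: DROP (t<22-2); WM=22
i=9 t=15 v=8: DROP (t<22-2); WM=22
i=10 t=25 v=6: → [24,35),[22,33),[20,31),[18,29),[16,27); WM=25; [12,23) fires=3 [14,25) fires=1
i=11 t=29 v=4: → [28,39),[26,37),[24,35),[22,33),[20,31); WM=29; [16,27) fires=2 [18,29) fires=2
i=12 t=38 v=2: → [38,49),[36,47),[34,45),[32,43),[30,41),[28,39); WM=38; [20,31) fires=3 [22,33) fires=3 [24,35) fires=2 [26,37) fires=1
i=13 t=46 v=6: → [46,57),[44,55),[42,53),[40,51),[38,49),[36,47); WM=46; [28,39) fires=2 [30,41) fires=1 [32,43) fires=1 [34,45) fires=1
i=14 t=39 v=6: DROP (t<46-2); WM=46
i=15 t=33 v=8: DROP (t<46-2); WM=46
i=16 t=50 v=1: → [50,61),[48,59),[46,57),[44,55),[42,53),[40,51); WM=50; [36,47) fires=2 [38,49) fires=2
i=17 t=38 v=2: DROP (t<50-2); WM=50
i=18 t=38 v=3: DROP (t<50-2); WM=50
i=19 t=58 v=3: → [58,69),[56,67),[54,65),[52,63),[50,61),[48,59); WM=58; [40,51) fires=2 [42,53) fires=2 [44,55) fires=2 [46,57) fires=2
i=20 t=58 v=4: → [58,69),[56,67),[54,65),[52,63),[50,61),[48,59); WM=58
i=21 t=59 v=4: → [58,69),[56,67),[54,65),[52,63),[50,61); WM=59; [48,59) fires=3
i=22 t=47 v=4: DROP (t<59-2); WM=59
i=23 t=65 v=1: → [64,75),[62,73),[60,71),[58,69),[56,67); WM=65; [50,61) fires=3 [52,63) fires=2 [54,65) fires=2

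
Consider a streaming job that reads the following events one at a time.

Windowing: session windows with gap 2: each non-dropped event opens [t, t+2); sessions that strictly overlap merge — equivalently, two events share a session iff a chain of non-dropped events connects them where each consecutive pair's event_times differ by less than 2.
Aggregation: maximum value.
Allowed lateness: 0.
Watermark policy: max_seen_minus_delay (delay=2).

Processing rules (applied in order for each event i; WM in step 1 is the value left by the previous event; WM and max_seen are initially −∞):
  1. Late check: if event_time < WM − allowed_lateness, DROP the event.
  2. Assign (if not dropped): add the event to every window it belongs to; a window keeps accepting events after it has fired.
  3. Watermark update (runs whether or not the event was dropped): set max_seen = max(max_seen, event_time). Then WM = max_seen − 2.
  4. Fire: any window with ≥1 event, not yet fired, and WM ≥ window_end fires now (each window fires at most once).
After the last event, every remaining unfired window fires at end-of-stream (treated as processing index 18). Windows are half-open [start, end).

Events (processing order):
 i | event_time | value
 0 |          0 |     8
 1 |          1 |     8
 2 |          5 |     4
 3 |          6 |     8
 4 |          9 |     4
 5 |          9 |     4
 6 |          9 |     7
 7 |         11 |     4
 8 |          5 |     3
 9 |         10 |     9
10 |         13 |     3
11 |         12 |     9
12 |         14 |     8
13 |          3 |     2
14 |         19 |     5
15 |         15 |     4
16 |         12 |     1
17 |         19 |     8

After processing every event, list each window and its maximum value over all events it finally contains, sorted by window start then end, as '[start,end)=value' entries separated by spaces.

[0,3)=8 [5,8)=8 [9,16)=9 [19,21)=8

i=0 t=0 v=8: → [0,2); WM=-2
i=1 t=1 v=8: → [0,3); WM=-1
i=2 t=5 v=4: → [5,7); WM=3
i=3 t=6 v=8: → [5,8); WM=4
i=4 t=9 v=4: → [9,11); WM=7
i=5 t=9 v=4: → [9,11); WM=7
i=6 t=9 v=7: → [9,11); WM=7
i=7 t=11 v=4: → [11,13); WM=9
i=8 t=5 v=3: DROP (t<9-0); WM=9
i=9 t=10 v=9: → [9,13); WM=9
i=10 t=13 v=3: → [13,15); WM=11
i=11 t=12 v=9: → [9,15); WM=11
i=12 t=14 v=8: → [9,16); WM=12
i=13 t=3 v=2: DROP (t<12-0); WM=12
i=14 t=19 v=5: → [19,21); WM=17
i=15 t=15 v=4: DROP (t<17-0); WM=17
i=16 t=12 v=1: DROP (t<17-0); WM=17
i=17 t=19 v=8: → [19,21); WM=17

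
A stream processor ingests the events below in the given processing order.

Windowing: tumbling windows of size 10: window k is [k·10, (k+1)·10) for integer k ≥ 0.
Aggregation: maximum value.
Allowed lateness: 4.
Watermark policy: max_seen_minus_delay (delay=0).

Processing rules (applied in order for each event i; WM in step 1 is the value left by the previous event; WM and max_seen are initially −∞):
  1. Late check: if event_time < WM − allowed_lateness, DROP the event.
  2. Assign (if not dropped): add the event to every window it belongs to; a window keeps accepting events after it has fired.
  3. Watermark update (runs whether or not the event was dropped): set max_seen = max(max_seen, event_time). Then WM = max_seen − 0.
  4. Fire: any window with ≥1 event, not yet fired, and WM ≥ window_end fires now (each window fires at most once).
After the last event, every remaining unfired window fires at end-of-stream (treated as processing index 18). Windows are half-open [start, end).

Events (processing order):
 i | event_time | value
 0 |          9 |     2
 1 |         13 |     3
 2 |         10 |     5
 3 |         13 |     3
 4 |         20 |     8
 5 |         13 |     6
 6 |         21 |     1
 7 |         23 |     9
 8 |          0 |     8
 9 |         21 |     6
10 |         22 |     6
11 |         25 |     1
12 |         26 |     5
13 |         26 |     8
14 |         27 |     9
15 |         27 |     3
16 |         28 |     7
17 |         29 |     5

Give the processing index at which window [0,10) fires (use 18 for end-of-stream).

1

i=0 t=9 v=2: → [0,10); WM=9
i=1 t=13 v=3: → [10,20); WM=13; [0,10) fires=2
i=2 t=10 v=5: → [10,20); WM=13
i=3 t=13 v=3: → [10,20); WM=13
i=4 t=20 v=8: → [20,30); WM=20; [10,20) fires=5
i=5 t=13 v=6: DROP (t<20-4); WM=20
i=6 t=21 v=1: → [20,30); WM=21
i=7 t=23 v=9: → [20,30); WM=23
i=8 t=0 v=8: DROP (t<23-4); WM=23
i=9 t=21 v=6: → [20,30); WM=23
i=10 t=22 v=6: → [20,30); WM=23
i=11 t=25 v=1: → [20,30); WM=25
i=12 t=26 v=5: → [20,30); WM=26
i=13 t=26 v=8: → [20,30); WM=26
i=14 t=27 v=9: → [20,30); WM=27
i=15 t=27 v=3: → [20,30); WM=27
i=16 t=28 v=7: → [20,30); WM=28
i=17 t=29 v=5: → [20,30); WM=29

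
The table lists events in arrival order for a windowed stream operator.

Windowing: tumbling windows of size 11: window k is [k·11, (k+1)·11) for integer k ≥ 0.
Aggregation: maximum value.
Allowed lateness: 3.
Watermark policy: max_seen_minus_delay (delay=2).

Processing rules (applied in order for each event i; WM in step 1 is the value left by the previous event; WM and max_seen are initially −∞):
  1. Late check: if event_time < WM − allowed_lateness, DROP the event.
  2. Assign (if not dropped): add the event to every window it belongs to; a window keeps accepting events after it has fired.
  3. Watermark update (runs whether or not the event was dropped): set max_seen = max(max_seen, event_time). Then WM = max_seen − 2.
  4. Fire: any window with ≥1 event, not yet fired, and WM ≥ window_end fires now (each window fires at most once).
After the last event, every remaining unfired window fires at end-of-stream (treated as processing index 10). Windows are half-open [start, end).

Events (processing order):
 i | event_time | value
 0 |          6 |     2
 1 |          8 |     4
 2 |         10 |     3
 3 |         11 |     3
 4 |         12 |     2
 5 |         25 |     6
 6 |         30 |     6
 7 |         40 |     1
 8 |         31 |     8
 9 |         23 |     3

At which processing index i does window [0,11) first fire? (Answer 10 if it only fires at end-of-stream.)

5

i=0 t=6 v=2: → [0,11); WM=4
i=1 t=8 v=4: → [0,11); WM=6
i=2 t=10 v=3: → [0,11); WM=8
i=3 t=11 v=3: → [11,22); WM=9
i=4 t=12 v=2: → [11,22); WM=10
i=5 t=25 v=6: → [22,33); WM=23; [0,11) fires=4 [11,22) fires=3
i=6 t=30 v=6: → [22,33); WM=28
i=7 t=40 v=1: → [33,44); WM=38; [22,33) fires=6
i=8 t=31 v=8: DROP (t<38-3); WM=38
i=9 t=23 v=3: DROP (t<38-3); WM=38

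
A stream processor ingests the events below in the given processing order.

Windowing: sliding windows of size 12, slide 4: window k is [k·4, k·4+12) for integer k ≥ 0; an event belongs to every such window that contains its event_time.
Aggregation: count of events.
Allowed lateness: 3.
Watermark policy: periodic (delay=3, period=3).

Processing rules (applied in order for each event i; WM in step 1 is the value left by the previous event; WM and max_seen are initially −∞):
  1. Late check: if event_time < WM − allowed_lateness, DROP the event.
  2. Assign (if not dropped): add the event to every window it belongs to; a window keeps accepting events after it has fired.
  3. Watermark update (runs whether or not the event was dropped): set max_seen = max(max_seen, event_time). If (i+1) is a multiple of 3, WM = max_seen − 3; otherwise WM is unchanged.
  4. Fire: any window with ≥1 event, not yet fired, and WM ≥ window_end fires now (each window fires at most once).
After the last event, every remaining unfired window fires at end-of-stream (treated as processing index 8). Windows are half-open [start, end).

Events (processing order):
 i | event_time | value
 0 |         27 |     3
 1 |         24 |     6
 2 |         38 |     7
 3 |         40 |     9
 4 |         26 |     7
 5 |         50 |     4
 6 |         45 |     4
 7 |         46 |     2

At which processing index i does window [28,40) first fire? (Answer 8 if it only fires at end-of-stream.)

i=0 t=27 v=3: → [24,36),[20,32),[16,28); WM=−∞
i=1 t=24 v=6: → [24,36),[20,32),[16,28); WM=−∞
i=2 t=38 v=7: → [36,48),[32,44),[28,40); WM=35; [16,28) fires=2 [20,32) fires=2
i=3 t=40 v=9: → [40,52),[36,48),[32,44); WM=35
i=4 t=26 v=7: DROP (t<35-3); WM=35
i=5 t=50 v=4: → [48,60),[44,56),[40,52); WM=47; [24,36) fires=2 [28,40) fires=1 [32,44) fires=2
i=6 t=45 v=4: → [44,56),[40,52),[36,48); WM=47
i=7 t=46 v=2: → [44,56),[40,52),[36,48); WM=47

5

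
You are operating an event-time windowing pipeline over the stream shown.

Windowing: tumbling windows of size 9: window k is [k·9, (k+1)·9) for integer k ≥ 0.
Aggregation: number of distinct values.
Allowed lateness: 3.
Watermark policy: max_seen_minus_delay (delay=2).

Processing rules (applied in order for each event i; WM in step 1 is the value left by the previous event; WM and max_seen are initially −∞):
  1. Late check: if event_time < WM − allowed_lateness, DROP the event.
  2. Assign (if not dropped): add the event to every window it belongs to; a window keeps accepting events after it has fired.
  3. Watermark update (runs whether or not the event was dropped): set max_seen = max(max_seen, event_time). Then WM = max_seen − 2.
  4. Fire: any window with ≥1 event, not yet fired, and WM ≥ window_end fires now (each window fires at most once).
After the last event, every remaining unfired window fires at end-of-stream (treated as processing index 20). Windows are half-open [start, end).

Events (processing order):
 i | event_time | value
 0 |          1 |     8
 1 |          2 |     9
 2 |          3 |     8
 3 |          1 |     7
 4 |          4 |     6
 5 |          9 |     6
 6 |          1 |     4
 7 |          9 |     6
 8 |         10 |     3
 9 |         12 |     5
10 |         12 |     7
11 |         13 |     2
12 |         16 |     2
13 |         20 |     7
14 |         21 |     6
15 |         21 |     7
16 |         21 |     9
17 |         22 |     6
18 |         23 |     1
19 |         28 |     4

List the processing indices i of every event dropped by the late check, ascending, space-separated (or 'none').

6

i=0 t=1 v=8: → [0,9); WM=-1
i=1 t=2 v=9: → [0,9); WM=0
i=2 t=3 v=8: → [0,9); WM=1
i=3 t=1 v=7: → [0,9); WM=1
i=4 t=4 v=6: → [0,9); WM=2
i=5 t=9 v=6: → [9,18); WM=7
i=6 t=1 v=4: DROP (t<7-3); WM=7
i=7 t=9 v=6: → [9,18); WM=7
i=8 t=10 v=3: → [9,18); WM=8
i=9 t=12 v=5: → [9,18); WM=10; [0,9) fires=4
i=10 t=12 v=7: → [9,18); WM=10
i=11 t=13 v=2: → [9,18); WM=11
i=12 t=16 v=2: → [9,18); WM=14
i=13 t=20 v=7: → [18,27); WM=18; [9,18) fires=5
i=14 t=21 v=6: → [18,27); WM=19
i=15 t=21 v=7: → [18,27); WM=19
i=16 t=21 v=9: → [18,27); WM=19
i=17 t=22 v=6: → [18,27); WM=20
i=18 t=23 v=1: → [18,27); WM=21
i=19 t=28 v=4: → [27,36); WM=26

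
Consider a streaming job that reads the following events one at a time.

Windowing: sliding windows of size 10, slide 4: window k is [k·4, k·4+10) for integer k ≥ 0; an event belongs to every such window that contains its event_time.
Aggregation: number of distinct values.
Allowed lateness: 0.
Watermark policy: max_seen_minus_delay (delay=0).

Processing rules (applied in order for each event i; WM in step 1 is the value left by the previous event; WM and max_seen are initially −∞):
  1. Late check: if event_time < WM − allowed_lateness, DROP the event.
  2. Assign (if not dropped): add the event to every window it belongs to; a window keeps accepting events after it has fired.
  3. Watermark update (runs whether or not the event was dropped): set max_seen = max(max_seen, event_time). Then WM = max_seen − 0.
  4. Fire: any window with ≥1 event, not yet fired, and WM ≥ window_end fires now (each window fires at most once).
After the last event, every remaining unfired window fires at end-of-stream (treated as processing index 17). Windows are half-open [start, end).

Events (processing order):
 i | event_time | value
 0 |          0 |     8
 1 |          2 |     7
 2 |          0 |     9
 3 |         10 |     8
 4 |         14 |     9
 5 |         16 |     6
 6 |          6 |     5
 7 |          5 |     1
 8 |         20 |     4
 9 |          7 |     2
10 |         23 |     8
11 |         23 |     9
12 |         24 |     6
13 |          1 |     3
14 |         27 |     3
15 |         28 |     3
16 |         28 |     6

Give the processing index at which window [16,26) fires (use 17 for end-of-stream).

i=0 t=0 v=8: → [0,10); WM=0
i=1 t=2 v=7: → [0,10); WM=2
i=2 t=0 v=9: DROP (t<2-0); WM=2
i=3 t=10 v=8: → [8,18),[4,14); WM=10; [0,10) fires=2
i=4 t=14 v=9: → [12,22),[8,18); WM=14; [4,14) fires=1
i=5 t=16 v=6: → [16,26),[12,22),[8,18); WM=16
i=6 t=6 v=5: DROP (t<16-0); WM=16
i=7 t=5 v=1: DROP (t<16-0); WM=16
i=8 t=20 v=4: → [20,30),[16,26),[12,22); WM=20; [8,18) fires=3
i=9 t=7 v=2: DROP (t<20-0); WM=20
i=10 t=23 v=8: → [20,30),[16,26); WM=23; [12,22) fires=3
i=11 t=23 v=9: → [20,30),[16,26); WM=23
i=12 t=24 v=6: → [24,34),[20,30),[16,26); WM=24
i=13 t=1 v=3: DROP (t<24-0); WM=24
i=14 t=27 v=3: → [24,34),[20,30); WM=27; [16,26) fires=4
i=15 t=28 v=3: → [28,38),[24,34),[20,30); WM=28
i=16 t=28 v=6: → [28,38),[24,34),[20,30); WM=28

14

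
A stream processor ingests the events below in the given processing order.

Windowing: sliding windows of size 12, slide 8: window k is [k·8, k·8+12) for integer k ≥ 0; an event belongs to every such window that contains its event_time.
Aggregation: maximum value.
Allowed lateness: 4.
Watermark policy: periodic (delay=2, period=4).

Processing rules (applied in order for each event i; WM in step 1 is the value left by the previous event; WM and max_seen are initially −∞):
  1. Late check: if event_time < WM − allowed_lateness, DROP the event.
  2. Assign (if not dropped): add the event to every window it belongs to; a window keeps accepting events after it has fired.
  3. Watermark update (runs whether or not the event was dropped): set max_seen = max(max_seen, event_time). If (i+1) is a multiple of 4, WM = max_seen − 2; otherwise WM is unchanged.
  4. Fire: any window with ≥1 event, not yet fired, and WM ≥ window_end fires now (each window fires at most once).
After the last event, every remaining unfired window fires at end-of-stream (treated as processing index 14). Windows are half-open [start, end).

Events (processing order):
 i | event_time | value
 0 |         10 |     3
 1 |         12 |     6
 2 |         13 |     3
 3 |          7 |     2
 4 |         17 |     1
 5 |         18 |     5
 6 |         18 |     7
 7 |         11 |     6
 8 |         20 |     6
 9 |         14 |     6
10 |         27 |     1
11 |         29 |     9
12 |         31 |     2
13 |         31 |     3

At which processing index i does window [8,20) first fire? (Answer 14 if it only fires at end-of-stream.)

i=0 t=10 v=3: → [8,20),[0,12); WM=−∞
i=1 t=12 v=6: → [8,20); WM=−∞
i=2 t=13 v=3: → [8,20); WM=−∞
i=3 t=7 v=2: → [0,12); WM=11
i=4 t=17 v=1: → [16,28),[8,20); WM=11
i=5 t=18 v=5: → [16,28),[8,20); WM=11
i=6 t=18 v=7: → [16,28),[8,20); WM=11
i=7 t=11 v=6: → [8,20),[0,12); WM=16; [0,12) fires=6
i=8 t=20 v=6: → [16,28); WM=16
i=9 t=14 v=6: → [8,20); WM=16
i=10 t=27 v=1: → [24,36),[16,28); WM=16
i=11 t=29 v=9: → [24,36); WM=27; [8,20) fires=7
i=12 t=31 v=2: → [24,36); WM=27
i=13 t=31 v=3: → [24,36); WM=27

11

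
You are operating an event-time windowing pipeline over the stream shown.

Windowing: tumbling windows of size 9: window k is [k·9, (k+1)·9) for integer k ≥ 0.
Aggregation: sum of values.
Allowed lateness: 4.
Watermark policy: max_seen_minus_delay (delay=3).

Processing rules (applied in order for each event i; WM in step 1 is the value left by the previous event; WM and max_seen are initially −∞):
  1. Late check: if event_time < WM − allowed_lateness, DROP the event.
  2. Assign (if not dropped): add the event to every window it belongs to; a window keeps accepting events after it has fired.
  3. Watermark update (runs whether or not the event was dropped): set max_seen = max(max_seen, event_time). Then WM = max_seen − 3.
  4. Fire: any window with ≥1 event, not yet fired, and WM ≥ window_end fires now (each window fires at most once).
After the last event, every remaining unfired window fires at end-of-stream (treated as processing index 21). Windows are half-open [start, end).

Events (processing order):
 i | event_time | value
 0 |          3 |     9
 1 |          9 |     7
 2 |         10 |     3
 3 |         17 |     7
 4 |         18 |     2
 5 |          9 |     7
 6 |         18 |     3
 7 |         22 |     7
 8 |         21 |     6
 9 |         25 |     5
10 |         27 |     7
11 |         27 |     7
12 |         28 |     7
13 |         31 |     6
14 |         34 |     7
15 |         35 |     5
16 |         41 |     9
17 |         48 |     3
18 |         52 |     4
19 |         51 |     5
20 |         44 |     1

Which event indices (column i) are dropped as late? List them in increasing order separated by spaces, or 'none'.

5 20

i=0 t=3 v=9: → [0,9); WM=0
i=1 t=9 v=7: → [9,18); WM=6
i=2 t=10 v=3: → [9,18); WM=7
i=3 t=17 v=7: → [9,18); WM=14; [0,9) fires=9
i=4 t=18 v=2: → [18,27); WM=15
i=5 t=9 v=7: DROP (t<15-4); WM=15
i=6 t=18 v=3: → [18,27); WM=15
i=7 t=22 v=7: → [18,27); WM=19; [9,18) fires=17
i=8 t=21 v=6: → [18,27); WM=19
i=9 t=25 v=5: → [18,27); WM=22
i=10 t=27 v=7: → [27,36); WM=24
i=11 t=27 v=7: → [27,36); WM=24
i=12 t=28 v=7: → [27,36); WM=25
i=13 t=31 v=6: → [27,36); WM=28; [18,27) fires=23
i=14 t=34 v=7: → [27,36); WM=31
i=15 t=35 v=5: → [27,36); WM=32
i=16 t=41 v=9: → [36,45); WM=38; [27,36) fires=39
i=17 t=48 v=3: → [45,54); WM=45; [36,45) fires=9
i=18 t=52 v=4: → [45,54); WM=49
i=19 t=51 v=5: → [45,54); WM=49
i=20 t=44 v=1: DROP (t<49-4); WM=49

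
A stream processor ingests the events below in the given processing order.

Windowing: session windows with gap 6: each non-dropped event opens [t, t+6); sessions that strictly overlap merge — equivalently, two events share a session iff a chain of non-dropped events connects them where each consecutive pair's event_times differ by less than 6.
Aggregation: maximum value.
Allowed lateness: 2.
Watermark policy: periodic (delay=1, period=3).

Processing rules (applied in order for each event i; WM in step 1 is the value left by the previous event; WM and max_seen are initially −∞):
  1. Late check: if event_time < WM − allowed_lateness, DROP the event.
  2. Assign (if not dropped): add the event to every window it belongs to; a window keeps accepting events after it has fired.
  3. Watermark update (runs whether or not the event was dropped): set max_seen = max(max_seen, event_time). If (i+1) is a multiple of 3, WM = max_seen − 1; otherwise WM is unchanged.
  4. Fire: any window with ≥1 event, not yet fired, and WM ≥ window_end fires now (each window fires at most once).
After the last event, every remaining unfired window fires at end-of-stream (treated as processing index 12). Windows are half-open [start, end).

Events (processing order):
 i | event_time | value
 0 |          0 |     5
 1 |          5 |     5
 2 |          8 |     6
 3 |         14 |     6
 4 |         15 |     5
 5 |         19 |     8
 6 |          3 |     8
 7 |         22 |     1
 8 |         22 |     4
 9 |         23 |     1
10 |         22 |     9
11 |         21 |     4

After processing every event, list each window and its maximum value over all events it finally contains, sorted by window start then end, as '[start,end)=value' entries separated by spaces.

i=0 t=0 v=5: → [0,6); WM=−∞
i=1 t=5 v=5: → [0,11); WM=−∞
i=2 t=8 v=6: → [0,14); WM=7
i=3 t=14 v=6: → [14,20); WM=7
i=4 t=15 v=5: → [14,21); WM=7
i=5 t=19 v=8: → [14,25); WM=18
i=6 t=3 v=8: DROP (t<18-2); WM=18
i=7 t=22 v=1: → [14,28); WM=18
i=8 t=22 v=4: → [14,28); WM=21
i=9 t=23 v=1: → [14,29); WM=21
i=10 t=22 v=9: → [14,29); WM=21
i=11 t=21 v=4: → [14,29); WM=22

[0,14)=6 [14,29)=9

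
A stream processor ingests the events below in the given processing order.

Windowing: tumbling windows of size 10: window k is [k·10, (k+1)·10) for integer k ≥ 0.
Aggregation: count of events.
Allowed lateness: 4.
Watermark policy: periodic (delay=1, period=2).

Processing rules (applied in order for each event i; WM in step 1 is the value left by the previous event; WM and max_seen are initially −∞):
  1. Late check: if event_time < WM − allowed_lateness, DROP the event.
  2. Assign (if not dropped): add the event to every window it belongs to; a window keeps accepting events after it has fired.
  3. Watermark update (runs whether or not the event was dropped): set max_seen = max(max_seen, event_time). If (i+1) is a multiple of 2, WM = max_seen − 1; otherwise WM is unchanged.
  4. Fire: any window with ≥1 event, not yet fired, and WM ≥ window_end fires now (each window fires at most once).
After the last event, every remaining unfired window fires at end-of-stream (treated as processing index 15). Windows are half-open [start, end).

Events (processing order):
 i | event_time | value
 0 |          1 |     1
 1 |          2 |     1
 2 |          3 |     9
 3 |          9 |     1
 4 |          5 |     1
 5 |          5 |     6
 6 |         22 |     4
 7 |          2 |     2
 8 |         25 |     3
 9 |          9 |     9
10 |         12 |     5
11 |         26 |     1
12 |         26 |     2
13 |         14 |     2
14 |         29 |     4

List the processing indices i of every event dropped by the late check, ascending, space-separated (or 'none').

i=0 t=1 v=1: → [0,10); WM=−∞
i=1 t=2 v=1: → [0,10); WM=1
i=2 t=3 v=9: → [0,10); WM=1
i=3 t=9 v=1: → [0,10); WM=8
i=4 t=5 v=1: → [0,10); WM=8
i=5 t=5 v=6: → [0,10); WM=8
i=6 t=22 v=4: → [20,30); WM=8
i=7 t=2 v=2: DROP (t<8-4); WM=21; [0,10) fires=6
i=8 t=25 v=3: → [20,30); WM=21
i=9 t=9 v=9: DROP (t<21-4); WM=24
i=10 t=12 v=5: DROP (t<24-4); WM=24
i=11 t=26 v=1: → [20,30); WM=25
i=12 t=26 v=2: → [20,30); WM=25
i=13 t=14 v=2: DROP (t<25-4); WM=25
i=14 t=29 v=4: → [20,30); WM=25

7 9 10 13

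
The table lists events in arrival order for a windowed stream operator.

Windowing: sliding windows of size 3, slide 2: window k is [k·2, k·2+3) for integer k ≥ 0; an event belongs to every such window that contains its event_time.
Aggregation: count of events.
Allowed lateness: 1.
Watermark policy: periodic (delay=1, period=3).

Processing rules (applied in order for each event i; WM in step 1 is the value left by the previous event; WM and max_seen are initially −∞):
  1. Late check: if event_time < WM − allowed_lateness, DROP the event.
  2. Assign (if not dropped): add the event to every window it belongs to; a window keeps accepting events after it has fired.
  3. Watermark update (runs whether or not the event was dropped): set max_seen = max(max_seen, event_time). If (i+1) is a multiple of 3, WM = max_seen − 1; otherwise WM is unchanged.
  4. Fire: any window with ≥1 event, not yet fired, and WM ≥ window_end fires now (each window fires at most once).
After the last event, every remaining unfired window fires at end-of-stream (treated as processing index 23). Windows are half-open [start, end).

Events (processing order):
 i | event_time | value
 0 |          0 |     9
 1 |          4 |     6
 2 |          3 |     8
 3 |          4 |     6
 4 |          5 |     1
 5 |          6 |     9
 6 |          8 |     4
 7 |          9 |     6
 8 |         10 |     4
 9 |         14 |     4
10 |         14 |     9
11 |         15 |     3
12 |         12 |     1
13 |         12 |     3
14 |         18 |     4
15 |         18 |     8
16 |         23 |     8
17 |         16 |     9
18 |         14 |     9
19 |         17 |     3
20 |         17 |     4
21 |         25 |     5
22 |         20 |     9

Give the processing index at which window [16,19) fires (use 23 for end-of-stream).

i=0 t=0 v=9: → [0,3); WM=−∞
i=1 t=4 v=6: → [4,7),[2,5); WM=−∞
i=2 t=3 v=8: → [2,5); WM=3; [0,3) fires=1
i=3 t=4 v=6: → [4,7),[2,5); WM=3
i=4 t=5 v=1: → [4,7); WM=3
i=5 t=6 v=9: → [6,9),[4,7); WM=5; [2,5) fires=3
i=6 t=8 v=4: → [8,11),[6,9); WM=5
i=7 t=9 v=6: → [8,11); WM=5
i=8 t=10 v=4: → [10,13),[8,11); WM=9; [4,7) fires=4 [6,9) fires=2
i=9 t=14 v=4: → [14,17),[12,15); WM=9
i=10 t=14 v=9: → [14,17),[12,15); WM=9
i=11 t=15 v=3: → [14,17); WM=14; [8,11) fires=3 [10,13) fires=1
i=12 t=12 v=1: DROP (t<14-1); WM=14
i=13 t=12 v=3: DROP (t<14-1); WM=14
i=14 t=18 v=4: → [18,21),[16,19); WM=17; [12,15) fires=2 [14,17) fires=3
i=15 t=18 v=8: → [18,21),[16,19); WM=17
i=16 t=23 v=8: → [22,25); WM=17
i=17 t=16 v=9: → [16,19),[14,17); WM=22; [16,19) fires=3 [18,21) fires=2
i=18 t=14 v=9: DROP (t<22-1); WM=22
i=19 t=17 v=3: DROP (t<22-1); WM=22
i=20 t=17 v=4: DROP (t<22-1); WM=22
i=21 t=25 v=5: → [24,27); WM=22
i=22 t=20 v=9: DROP (t<22-1); WM=22

17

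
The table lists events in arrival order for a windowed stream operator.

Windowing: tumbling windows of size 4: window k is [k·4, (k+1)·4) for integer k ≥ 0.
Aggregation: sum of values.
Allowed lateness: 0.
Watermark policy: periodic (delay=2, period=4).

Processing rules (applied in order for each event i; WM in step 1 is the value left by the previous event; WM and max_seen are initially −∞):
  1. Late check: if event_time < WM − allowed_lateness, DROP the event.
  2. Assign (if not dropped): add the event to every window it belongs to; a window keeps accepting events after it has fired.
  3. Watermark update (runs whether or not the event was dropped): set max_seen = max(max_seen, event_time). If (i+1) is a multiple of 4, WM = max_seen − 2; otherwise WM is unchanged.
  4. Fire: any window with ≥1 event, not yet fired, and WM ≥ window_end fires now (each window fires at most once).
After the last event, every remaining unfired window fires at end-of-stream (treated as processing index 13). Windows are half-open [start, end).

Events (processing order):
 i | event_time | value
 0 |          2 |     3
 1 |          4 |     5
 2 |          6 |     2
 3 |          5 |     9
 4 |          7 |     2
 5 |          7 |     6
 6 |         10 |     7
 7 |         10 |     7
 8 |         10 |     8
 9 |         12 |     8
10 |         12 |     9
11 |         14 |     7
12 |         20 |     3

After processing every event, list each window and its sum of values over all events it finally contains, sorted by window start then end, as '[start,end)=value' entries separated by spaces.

[0,4)=3 [4,8)=24 [8,12)=22 [12,16)=24 [20,24)=3

i=0 t=2 v=3: → [0,4); WM=−∞
i=1 t=4 v=5: → [4,8); WM=−∞
i=2 t=6 v=2: → [4,8); WM=−∞
i=3 t=5 v=9: → [4,8); WM=4; [0,4) fires=3
i=4 t=7 v=2: → [4,8); WM=4
i=5 t=7 v=6: → [4,8); WM=4
i=6 t=10 v=7: → [8,12); WM=4
i=7 t=10 v=7: → [8,12); WM=8; [4,8) fires=24
i=8 t=10 v=8: → [8,12); WM=8
i=9 t=12 v=8: → [12,16); WM=8
i=10 t=12 v=9: → [12,16); WM=8
i=11 t=14 v=7: → [12,16); WM=12; [8,12) fires=22
i=12 t=20 v=3: → [20,24); WM=12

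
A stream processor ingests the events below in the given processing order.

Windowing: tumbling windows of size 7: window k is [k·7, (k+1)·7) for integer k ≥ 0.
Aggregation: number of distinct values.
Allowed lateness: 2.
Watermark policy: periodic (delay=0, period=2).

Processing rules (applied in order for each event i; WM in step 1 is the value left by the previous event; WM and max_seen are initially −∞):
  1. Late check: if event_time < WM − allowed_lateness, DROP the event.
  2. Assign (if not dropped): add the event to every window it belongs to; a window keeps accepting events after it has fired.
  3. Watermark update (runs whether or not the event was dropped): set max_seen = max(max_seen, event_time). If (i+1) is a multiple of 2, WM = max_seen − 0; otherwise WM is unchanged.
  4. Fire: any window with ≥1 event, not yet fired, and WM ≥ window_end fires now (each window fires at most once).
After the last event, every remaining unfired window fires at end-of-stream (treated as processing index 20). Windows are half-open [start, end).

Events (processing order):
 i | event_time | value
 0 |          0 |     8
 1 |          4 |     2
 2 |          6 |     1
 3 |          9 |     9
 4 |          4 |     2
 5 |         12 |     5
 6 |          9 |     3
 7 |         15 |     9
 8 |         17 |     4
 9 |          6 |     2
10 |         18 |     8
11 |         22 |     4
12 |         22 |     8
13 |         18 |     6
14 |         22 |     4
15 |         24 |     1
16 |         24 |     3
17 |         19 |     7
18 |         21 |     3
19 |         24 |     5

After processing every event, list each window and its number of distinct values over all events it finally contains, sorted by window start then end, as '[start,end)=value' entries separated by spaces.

[0,7)=3 [7,14)=2 [14,21)=3 [21,28)=5

i=0 t=0 v=8: → [0,7); WM=−∞
i=1 t=4 v=2: → [0,7); WM=4
i=2 t=6 v=1: → [0,7); WM=4
i=3 t=9 v=9: → [7,14); WM=9; [0,7) fires=3
i=4 t=4 v=2: DROP (t<9-2); WM=9
i=5 t=12 v=5: → [7,14); WM=12
i=6 t=9 v=3: DROP (t<12-2); WM=12
i=7 t=15 v=9: → [14,21); WM=15; [7,14) fires=2
i=8 t=17 v=4: → [14,21); WM=15
i=9 t=6 v=2: DROP (t<15-2); WM=17
i=10 t=18 v=8: → [14,21); WM=17
i=11 t=22 v=4: → [21,28); WM=22; [14,21) fires=3
i=12 t=22 v=8: → [21,28); WM=22
i=13 t=18 v=6: DROP (t<22-2); WM=22
i=14 t=22 v=4: → [21,28); WM=22
i=15 t=24 v=1: → [21,28); WM=24
i=16 t=24 v=3: → [21,28); WM=24
i=17 t=19 v=7: DROP (t<24-2); WM=24
i=18 t=21 v=3: DROP (t<24-2); WM=24
i=19 t=24 v=5: → [21,28); WM=24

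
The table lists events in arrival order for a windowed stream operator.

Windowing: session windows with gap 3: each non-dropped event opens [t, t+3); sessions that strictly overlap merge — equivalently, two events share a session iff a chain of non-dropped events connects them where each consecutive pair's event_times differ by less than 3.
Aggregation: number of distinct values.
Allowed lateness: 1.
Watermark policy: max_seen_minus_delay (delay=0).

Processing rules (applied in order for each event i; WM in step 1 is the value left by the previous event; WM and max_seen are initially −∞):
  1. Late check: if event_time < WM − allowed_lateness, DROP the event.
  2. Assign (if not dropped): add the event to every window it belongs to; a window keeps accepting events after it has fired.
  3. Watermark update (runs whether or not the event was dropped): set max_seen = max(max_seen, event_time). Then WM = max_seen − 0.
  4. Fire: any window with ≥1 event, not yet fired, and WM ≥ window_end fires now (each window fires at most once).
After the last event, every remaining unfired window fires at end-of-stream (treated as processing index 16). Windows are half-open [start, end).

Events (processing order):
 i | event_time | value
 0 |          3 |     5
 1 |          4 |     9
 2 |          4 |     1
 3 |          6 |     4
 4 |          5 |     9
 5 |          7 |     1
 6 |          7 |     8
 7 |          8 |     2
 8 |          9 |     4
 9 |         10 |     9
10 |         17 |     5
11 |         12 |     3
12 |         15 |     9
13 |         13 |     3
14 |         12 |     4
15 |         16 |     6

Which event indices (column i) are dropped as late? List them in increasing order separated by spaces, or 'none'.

i=0 t=3 v=5: → [3,6); WM=3
i=1 t=4 v=9: → [3,7); WM=4
i=2 t=4 v=1: → [3,7); WM=4
i=3 t=6 v=4: → [3,9); WM=6
i=4 t=5 v=9: → [3,9); WM=6
i=5 t=7 v=1: → [3,10); WM=7
i=6 t=7 v=8: → [3,10); WM=7
i=7 t=8 v=2: → [3,11); WM=8
i=8 t=9 v=4: → [3,12); WM=9
i=9 t=10 v=9: → [3,13); WM=10
i=10 t=17 v=5: → [17,20); WM=17
i=11 t=12 v=3: DROP (t<17-1); WM=17
i=12 t=15 v=9: DROP (t<17-1); WM=17
i=13 t=13 v=3: DROP (t<17-1); WM=17
i=14 t=12 v=4: DROP (t<17-1); WM=17
i=15 t=16 v=6: → [16,20); WM=17

11 12 13 14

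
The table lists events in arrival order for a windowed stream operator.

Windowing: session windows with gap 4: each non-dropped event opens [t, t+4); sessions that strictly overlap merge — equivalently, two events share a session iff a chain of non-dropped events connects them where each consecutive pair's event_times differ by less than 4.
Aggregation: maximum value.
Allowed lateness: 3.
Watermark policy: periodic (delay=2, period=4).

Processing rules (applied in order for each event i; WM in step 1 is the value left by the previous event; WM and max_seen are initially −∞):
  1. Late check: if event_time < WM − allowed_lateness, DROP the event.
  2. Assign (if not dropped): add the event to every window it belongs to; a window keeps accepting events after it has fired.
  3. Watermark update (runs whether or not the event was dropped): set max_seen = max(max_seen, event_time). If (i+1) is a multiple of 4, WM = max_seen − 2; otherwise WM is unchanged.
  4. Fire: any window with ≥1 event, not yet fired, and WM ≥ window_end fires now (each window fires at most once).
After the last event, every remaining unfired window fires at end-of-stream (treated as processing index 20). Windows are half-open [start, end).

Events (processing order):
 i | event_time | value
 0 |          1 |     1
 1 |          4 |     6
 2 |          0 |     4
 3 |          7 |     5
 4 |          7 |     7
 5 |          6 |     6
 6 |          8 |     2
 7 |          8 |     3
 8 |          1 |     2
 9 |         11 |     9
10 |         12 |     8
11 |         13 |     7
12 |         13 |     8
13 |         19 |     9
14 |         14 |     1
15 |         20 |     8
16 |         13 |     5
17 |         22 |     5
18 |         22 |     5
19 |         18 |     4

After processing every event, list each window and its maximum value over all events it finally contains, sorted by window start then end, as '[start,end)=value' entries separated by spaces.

i=0 t=1 v=1: → [1,5); WM=−∞
i=1 t=4 v=6: → [1,8); WM=−∞
i=2 t=0 v=4: → [0,8); WM=−∞
i=3 t=7 v=5: → [0,11); WM=5
i=4 t=7 v=7: → [0,11); WM=5
i=5 t=6 v=6: → [0,11); WM=5
i=6 t=8 v=2: → [0,12); WM=5
i=7 t=8 v=3: → [0,12); WM=6
i=8 t=1 v=2: DROP (t<6-3); WM=6
i=9 t=11 v=9: → [0,15); WM=6
i=10 t=12 v=8: → [0,16); WM=6
i=11 t=13 v=7: → [0,17); WM=11
i=12 t=13 v=8: → [0,17); WM=11
i=13 t=19 v=9: → [19,23); WM=11
i=14 t=14 v=1: → [0,18); WM=11
i=15 t=20 v=8: → [19,24); WM=18
i=16 t=13 v=5: DROP (t<18-3); WM=18
i=17 t=22 v=5: → [19,26); WM=18
i=18 t=22 v=5: → [19,26); WM=18
i=19 t=18 v=4: → [18,26); WM=20

[0,18)=9 [18,26)=9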